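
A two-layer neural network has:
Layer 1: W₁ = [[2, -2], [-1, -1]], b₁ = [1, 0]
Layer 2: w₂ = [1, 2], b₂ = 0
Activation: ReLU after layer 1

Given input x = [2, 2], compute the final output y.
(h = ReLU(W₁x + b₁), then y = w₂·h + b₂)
y = 1

Layer 1 pre-activation: z₁ = [1, -4]
After ReLU: h = [1, 0]
Layer 2 output: y = 1×1 + 2×0 + 0 = 1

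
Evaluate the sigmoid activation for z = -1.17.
0.2369

sigmoid(-1.17) = 1/(1 + e^(1.17)) = 1/(1 + 3.222) = 0.2369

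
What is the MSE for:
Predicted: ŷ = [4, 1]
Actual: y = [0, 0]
MSE = 8.5

MSE = (1/2)((4-0)² + (1-0)²) = (1/2)(16 + 1) = 8.5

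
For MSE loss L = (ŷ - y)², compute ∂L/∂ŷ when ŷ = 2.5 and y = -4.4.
∂L/∂ŷ = 13.8

∂L/∂ŷ = 2(ŷ - y) = 2(2.5 - -4.4) = 2(6.9) = 13.8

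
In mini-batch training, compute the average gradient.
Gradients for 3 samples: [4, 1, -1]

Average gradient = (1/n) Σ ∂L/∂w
Average gradient = 1.333

Average = (1/3)(4 + 1 + -1) = 4/3 = 1.333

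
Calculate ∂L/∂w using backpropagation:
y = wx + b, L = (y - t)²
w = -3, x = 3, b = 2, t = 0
∂L/∂w = -42

y = wx + b = (-3)(3) + 2 = -7
∂L/∂y = 2(y - t) = 2(-7 - 0) = -14
∂y/∂w = x = 3
∂L/∂w = ∂L/∂y · ∂y/∂w = -14 × 3 = -42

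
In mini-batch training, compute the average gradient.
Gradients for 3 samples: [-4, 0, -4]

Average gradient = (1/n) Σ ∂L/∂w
Average gradient = -2.667

Average = (1/3)(-4 + 0 + -4) = -8/3 = -2.667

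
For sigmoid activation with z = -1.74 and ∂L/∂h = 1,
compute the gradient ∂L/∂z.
∂L/∂z = 0.127

σ(-1.74) = 0.1493
σ'(-1.74) = σ(-1.74)(1 - σ(-1.74)) = 0.1493 × 0.8507 = 0.127
∂L/∂z = ∂L/∂h · σ'(z) = 1 × 0.127 = 0.127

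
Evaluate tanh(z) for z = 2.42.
0.9843

tanh(2.42) = (e^(2.42) - e^(-2.42))/(e^(2.42) + e^(-2.42)) = 0.9843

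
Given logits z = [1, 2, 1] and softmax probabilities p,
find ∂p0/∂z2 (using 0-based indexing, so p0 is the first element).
∂p0/∂z2 = -0.04492

p = softmax(z) = [0.2119, 0.5761, 0.2119]
p0 = 0.2119, p2 = 0.2119

∂p0/∂z2 = -p0 × p2 = -0.2119 × 0.2119 = -0.04492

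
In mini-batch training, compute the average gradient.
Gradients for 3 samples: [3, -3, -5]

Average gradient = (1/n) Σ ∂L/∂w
Average gradient = -1.667

Average = (1/3)(3 + -3 + -5) = -5/3 = -1.667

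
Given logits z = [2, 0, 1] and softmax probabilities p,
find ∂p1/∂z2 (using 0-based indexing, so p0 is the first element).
∂p1/∂z2 = -0.02203

p = softmax(z) = [0.6652, 0.09003, 0.2447]
p1 = 0.09003, p2 = 0.2447

∂p1/∂z2 = -p1 × p2 = -0.09003 × 0.2447 = -0.02203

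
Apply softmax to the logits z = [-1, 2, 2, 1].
p = [0.0206, 0.4136, 0.4136, 0.1522]

exp(z) = [0.3679, 7.389, 7.389, 2.718]
Sum = 17.86
p = [0.0206, 0.4136, 0.4136, 0.1522]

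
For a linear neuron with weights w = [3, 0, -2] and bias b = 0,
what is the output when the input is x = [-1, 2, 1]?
y = -5

y = (3)(-1) + (0)(2) + (-2)(1) + 0 = -5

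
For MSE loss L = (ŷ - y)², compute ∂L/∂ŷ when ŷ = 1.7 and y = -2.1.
∂L/∂ŷ = 7.6

∂L/∂ŷ = 2(ŷ - y) = 2(1.7 - -2.1) = 2(3.8) = 7.6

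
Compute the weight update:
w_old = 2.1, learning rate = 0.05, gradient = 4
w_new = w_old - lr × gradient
w_new = 1.9

w_new = w - η·∂L/∂w = 2.1 - 0.05×(4) = 2.1 - (0.2) = 1.9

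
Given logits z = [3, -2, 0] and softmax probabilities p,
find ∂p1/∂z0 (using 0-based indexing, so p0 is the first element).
∂p1/∂z0 = -0.006036

p = softmax(z) = [0.9465, 0.006377, 0.04712]
p1 = 0.006377, p0 = 0.9465

∂p1/∂z0 = -p1 × p0 = -0.006377 × 0.9465 = -0.006036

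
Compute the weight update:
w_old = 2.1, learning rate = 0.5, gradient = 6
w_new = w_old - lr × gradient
w_new = -0.9

w_new = w - η·∂L/∂w = 2.1 - 0.5×(6) = 2.1 - (3) = -0.9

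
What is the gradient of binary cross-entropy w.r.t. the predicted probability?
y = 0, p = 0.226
∂L/∂p = 1.292

∂L/∂p = -y/p + (1-y)/(1-p) = 0 + 1/0.774 = 1.292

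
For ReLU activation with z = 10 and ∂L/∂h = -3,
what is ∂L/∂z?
∂L/∂z = -3

h = ReLU(10) = 10
Since z > 0: ∂h/∂z = 1
∂L/∂z = ∂L/∂h · ∂h/∂z = -3 × 1 = -3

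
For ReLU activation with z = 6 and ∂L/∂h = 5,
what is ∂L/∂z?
∂L/∂z = 5

h = ReLU(6) = 6
Since z > 0: ∂h/∂z = 1
∂L/∂z = ∂L/∂h · ∂h/∂z = 5 × 1 = 5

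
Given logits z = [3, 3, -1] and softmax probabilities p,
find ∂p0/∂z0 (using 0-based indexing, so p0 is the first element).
∂p0/∂z0 = 0.25

p = softmax(z) = [0.4955, 0.4955, 0.009075]
p0 = 0.4955

∂p0/∂z0 = p0(1 - p0) = 0.4955 × (1 - 0.4955) = 0.25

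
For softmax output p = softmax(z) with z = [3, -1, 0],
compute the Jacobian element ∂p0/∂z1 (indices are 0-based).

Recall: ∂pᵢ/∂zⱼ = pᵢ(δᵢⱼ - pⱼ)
∂p0/∂z1 = -0.01605

p = softmax(z) = [0.9362, 0.01715, 0.04661]
p0 = 0.9362, p1 = 0.01715

∂p0/∂z1 = -p0 × p1 = -0.9362 × 0.01715 = -0.01605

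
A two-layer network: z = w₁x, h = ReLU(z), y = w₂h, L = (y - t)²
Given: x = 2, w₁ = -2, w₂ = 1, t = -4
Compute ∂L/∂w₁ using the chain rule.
∂L/∂w₁ = 0

Forward pass:
z = w₁x = -2×2 = -4
h = ReLU(-4) = 0
y = w₂h = 1×0 = 0

Backward pass:
∂L/∂y = 2(y - t) = 2(0 - -4) = 8
∂y/∂h = w₂ = 1
∂h/∂z = 0 (ReLU derivative)
∂z/∂w₁ = x = 2

∂L/∂w₁ = 8 × 1 × 0 × 2 = 0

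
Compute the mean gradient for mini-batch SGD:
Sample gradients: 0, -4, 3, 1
Average gradient = 0

Average = (1/4)(0 + -4 + 3 + 1) = 0/4 = 0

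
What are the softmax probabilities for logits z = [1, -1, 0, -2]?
p = [0.6439, 0.0871, 0.2369, 0.0321]

exp(z) = [2.718, 0.3679, 1, 0.1353]
Sum = 4.221
p = [0.6439, 0.0871, 0.2369, 0.0321]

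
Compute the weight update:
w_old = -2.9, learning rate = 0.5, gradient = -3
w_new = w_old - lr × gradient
w_new = -1.4

w_new = w - η·∂L/∂w = -2.9 - 0.5×(-3) = -2.9 - (-1.5) = -1.4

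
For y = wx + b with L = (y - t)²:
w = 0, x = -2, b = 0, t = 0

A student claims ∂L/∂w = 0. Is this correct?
Correct

y = (0)(-2) + 0 = 0
∂L/∂y = 2(y - t) = 2(0 - 0) = 0
∂y/∂w = x = -2
∂L/∂w = 0 × -2 = 0

Claimed value: 0
Correct: The correct gradient is 0.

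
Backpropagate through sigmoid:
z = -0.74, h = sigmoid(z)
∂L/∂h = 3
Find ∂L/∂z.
∂L/∂z = 0.656

σ(-0.74) = 0.323
σ'(-0.74) = σ(-0.74)(1 - σ(-0.74)) = 0.323 × 0.677 = 0.2187
∂L/∂z = ∂L/∂h · σ'(z) = 3 × 0.2187 = 0.656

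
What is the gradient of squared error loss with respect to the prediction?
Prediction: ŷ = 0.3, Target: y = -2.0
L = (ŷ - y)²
∂L/∂ŷ = 4.6

∂L/∂ŷ = 2(ŷ - y) = 2(0.3 - -2.0) = 2(2.3) = 4.6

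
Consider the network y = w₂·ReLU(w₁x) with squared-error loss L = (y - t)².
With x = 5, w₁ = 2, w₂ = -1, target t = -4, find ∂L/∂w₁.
∂L/∂w₁ = 60

Forward pass:
z = w₁x = 2×5 = 10
h = ReLU(10) = 10
y = w₂h = -1×10 = -10

Backward pass:
∂L/∂y = 2(y - t) = 2(-10 - -4) = -12
∂y/∂h = w₂ = -1
∂h/∂z = 1 (ReLU derivative)
∂z/∂w₁ = x = 5

∂L/∂w₁ = -12 × -1 × 1 × 5 = 60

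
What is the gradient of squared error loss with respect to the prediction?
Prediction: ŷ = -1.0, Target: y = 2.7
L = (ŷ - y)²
∂L/∂ŷ = -7.4

∂L/∂ŷ = 2(ŷ - y) = 2(-1.0 - 2.7) = 2(-3.7) = -7.4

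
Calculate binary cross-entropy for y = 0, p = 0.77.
L = 1.47

L = -0·log(0.77) - 1·log(0.23) = -log(0.23) = 1.47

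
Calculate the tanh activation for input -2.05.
-0.9674

tanh(-2.05) = (e^(-2.05) - e^(2.05))/(e^(-2.05) + e^(2.05)) = -0.9674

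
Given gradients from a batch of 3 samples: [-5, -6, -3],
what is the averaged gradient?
Average gradient = -4.667

Average = (1/3)(-5 + -6 + -3) = -14/3 = -4.667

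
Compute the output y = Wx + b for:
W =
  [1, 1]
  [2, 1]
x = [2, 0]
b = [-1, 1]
y = [1, 5]

Wx = [1×2 + 1×0, 2×2 + 1×0]
   = [2, 4]
y = Wx + b = [2 + -1, 4 + 1] = [1, 5]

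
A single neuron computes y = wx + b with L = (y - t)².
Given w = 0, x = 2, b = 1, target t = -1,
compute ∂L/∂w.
∂L/∂w = 8

y = wx + b = (0)(2) + 1 = 1
∂L/∂y = 2(y - t) = 2(1 - -1) = 4
∂y/∂w = x = 2
∂L/∂w = ∂L/∂y · ∂y/∂w = 4 × 2 = 8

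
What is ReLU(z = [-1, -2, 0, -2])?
h = [0, 0, 0, 0]

ReLU applied element-wise: max(0,-1)=0, max(0,-2)=0, max(0,0)=0, max(0,-2)=0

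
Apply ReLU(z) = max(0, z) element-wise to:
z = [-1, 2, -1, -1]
h = [0, 2, 0, 0]

ReLU applied element-wise: max(0,-1)=0, max(0,2)=2, max(0,-1)=0, max(0,-1)=0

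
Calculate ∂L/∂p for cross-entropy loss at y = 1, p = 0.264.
∂L/∂p = -3.788

∂L/∂p = -y/p + (1-y)/(1-p) = -1/0.264 + 0 = -3.788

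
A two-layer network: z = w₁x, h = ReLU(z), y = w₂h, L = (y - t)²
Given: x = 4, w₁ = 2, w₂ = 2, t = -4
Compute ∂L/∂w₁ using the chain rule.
∂L/∂w₁ = 320

Forward pass:
z = w₁x = 2×4 = 8
h = ReLU(8) = 8
y = w₂h = 2×8 = 16

Backward pass:
∂L/∂y = 2(y - t) = 2(16 - -4) = 40
∂y/∂h = w₂ = 2
∂h/∂z = 1 (ReLU derivative)
∂z/∂w₁ = x = 4

∂L/∂w₁ = 40 × 2 × 1 × 4 = 320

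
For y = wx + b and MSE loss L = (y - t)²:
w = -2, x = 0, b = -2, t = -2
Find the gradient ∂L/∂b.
∂L/∂b = 0

y = wx + b = (-2)(0) + -2 = -2
∂L/∂y = 2(y - t) = 2(-2 - -2) = 0
∂y/∂b = 1
∂L/∂b = ∂L/∂y · ∂y/∂b = 0 × 1 = 0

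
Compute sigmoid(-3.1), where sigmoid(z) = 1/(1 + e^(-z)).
0.04311

sigmoid(-3.1) = 1/(1 + e^(3.1)) = 1/(1 + 22.2) = 0.04311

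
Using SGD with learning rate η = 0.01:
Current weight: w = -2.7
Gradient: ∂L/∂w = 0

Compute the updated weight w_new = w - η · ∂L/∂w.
w_new = -2.7

w_new = w - η·∂L/∂w = -2.7 - 0.01×(0) = -2.7 - (0) = -2.7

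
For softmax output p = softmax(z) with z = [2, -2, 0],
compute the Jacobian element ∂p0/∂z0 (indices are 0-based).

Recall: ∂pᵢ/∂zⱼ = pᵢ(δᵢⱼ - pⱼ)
∂p0/∂z0 = 0.1154

p = softmax(z) = [0.8668, 0.01588, 0.1173]
p0 = 0.8668

∂p0/∂z0 = p0(1 - p0) = 0.8668 × (1 - 0.8668) = 0.1154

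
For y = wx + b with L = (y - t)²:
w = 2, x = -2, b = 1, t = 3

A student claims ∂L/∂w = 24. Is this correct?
Correct

y = (2)(-2) + 1 = -3
∂L/∂y = 2(y - t) = 2(-3 - 3) = -12
∂y/∂w = x = -2
∂L/∂w = -12 × -2 = 24

Claimed value: 24
Correct: The correct gradient is 24.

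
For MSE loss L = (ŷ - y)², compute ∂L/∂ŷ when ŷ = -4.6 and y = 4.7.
∂L/∂ŷ = -18.6

∂L/∂ŷ = 2(ŷ - y) = 2(-4.6 - 4.7) = 2(-9.3) = -18.6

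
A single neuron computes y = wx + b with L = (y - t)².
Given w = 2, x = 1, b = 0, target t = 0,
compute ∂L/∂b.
∂L/∂b = 4

y = wx + b = (2)(1) + 0 = 2
∂L/∂y = 2(y - t) = 2(2 - 0) = 4
∂y/∂b = 1
∂L/∂b = ∂L/∂y · ∂y/∂b = 4 × 1 = 4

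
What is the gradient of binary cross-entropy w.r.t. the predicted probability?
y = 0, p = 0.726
∂L/∂p = 3.65

∂L/∂p = -y/p + (1-y)/(1-p) = 0 + 1/0.274 = 3.65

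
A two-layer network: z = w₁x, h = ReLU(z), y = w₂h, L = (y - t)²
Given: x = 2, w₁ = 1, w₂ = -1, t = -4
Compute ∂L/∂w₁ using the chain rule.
∂L/∂w₁ = -8

Forward pass:
z = w₁x = 1×2 = 2
h = ReLU(2) = 2
y = w₂h = -1×2 = -2

Backward pass:
∂L/∂y = 2(y - t) = 2(-2 - -4) = 4
∂y/∂h = w₂ = -1
∂h/∂z = 1 (ReLU derivative)
∂z/∂w₁ = x = 2

∂L/∂w₁ = 4 × -1 × 1 × 2 = -8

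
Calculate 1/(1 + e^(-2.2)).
0.9002

sigmoid(2.2) = 1/(1 + e^(-2.2)) = 1/(1 + 0.1108) = 0.9002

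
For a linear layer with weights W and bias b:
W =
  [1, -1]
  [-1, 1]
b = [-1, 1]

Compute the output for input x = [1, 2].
y = [-2, 2]

Wx = [1×1 + -1×2, -1×1 + 1×2]
   = [-1, 1]
y = Wx + b = [-1 + -1, 1 + 1] = [-2, 2]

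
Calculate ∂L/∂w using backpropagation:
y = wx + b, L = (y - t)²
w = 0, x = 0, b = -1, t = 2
∂L/∂w = 0

y = wx + b = (0)(0) + -1 = -1
∂L/∂y = 2(y - t) = 2(-1 - 2) = -6
∂y/∂w = x = 0
∂L/∂w = ∂L/∂y · ∂y/∂w = -6 × 0 = 0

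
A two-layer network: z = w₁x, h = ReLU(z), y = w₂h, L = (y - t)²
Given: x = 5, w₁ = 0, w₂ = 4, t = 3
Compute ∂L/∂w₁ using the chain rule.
∂L/∂w₁ = 0

Forward pass:
z = w₁x = 0×5 = 0
h = ReLU(0) = 0
y = w₂h = 4×0 = 0

Backward pass:
∂L/∂y = 2(y - t) = 2(0 - 3) = -6
∂y/∂h = w₂ = 4
∂h/∂z = 0 (ReLU derivative)
∂z/∂w₁ = x = 5

∂L/∂w₁ = -6 × 4 × 0 × 5 = 0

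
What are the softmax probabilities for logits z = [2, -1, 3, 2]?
p = [0.2097, 0.0104, 0.5701, 0.2097]

exp(z) = [7.389, 0.3679, 20.09, 7.389]
Sum = 35.23
p = [0.2097, 0.0104, 0.5701, 0.2097]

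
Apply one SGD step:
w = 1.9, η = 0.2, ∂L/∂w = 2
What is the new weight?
w_new = 1.5

w_new = w - η·∂L/∂w = 1.9 - 0.2×(2) = 1.9 - (0.4) = 1.5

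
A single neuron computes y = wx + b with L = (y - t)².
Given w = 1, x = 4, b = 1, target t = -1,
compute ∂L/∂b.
∂L/∂b = 12

y = wx + b = (1)(4) + 1 = 5
∂L/∂y = 2(y - t) = 2(5 - -1) = 12
∂y/∂b = 1
∂L/∂b = ∂L/∂y · ∂y/∂b = 12 × 1 = 12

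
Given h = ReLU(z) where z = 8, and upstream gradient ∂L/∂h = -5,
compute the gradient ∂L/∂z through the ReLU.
∂L/∂z = -5

h = ReLU(8) = 8
Since z > 0: ∂h/∂z = 1
∂L/∂z = ∂L/∂h · ∂h/∂z = -5 × 1 = -5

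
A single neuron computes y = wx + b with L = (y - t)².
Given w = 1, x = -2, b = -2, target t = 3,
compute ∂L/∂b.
∂L/∂b = -14

y = wx + b = (1)(-2) + -2 = -4
∂L/∂y = 2(y - t) = 2(-4 - 3) = -14
∂y/∂b = 1
∂L/∂b = ∂L/∂y · ∂y/∂b = -14 × 1 = -14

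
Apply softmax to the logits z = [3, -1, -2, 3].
p = [0.4938, 0.009, 0.0033, 0.4938]

exp(z) = [20.09, 0.3679, 0.1353, 20.09]
Sum = 40.67
p = [0.4938, 0.009, 0.0033, 0.4938]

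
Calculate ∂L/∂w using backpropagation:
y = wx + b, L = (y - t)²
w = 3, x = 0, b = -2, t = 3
∂L/∂w = 0

y = wx + b = (3)(0) + -2 = -2
∂L/∂y = 2(y - t) = 2(-2 - 3) = -10
∂y/∂w = x = 0
∂L/∂w = ∂L/∂y · ∂y/∂w = -10 × 0 = 0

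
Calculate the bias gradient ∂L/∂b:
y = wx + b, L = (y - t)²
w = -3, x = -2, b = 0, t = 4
∂L/∂b = 4

y = wx + b = (-3)(-2) + 0 = 6
∂L/∂y = 2(y - t) = 2(6 - 4) = 4
∂y/∂b = 1
∂L/∂b = ∂L/∂y · ∂y/∂b = 4 × 1 = 4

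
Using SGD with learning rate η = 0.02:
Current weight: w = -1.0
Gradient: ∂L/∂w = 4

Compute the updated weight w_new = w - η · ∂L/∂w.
w_new = -1.08

w_new = w - η·∂L/∂w = -1.0 - 0.02×(4) = -1.0 - (0.08) = -1.08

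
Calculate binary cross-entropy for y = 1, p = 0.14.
L = 1.966

L = -1·log(0.14) - 0·log(0.86) = -log(0.14) = 1.966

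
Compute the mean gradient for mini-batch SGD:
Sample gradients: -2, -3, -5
Average gradient = -3.333

Average = (1/3)(-2 + -3 + -5) = -10/3 = -3.333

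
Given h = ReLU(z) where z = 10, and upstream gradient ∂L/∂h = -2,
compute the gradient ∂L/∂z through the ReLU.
∂L/∂z = -2

h = ReLU(10) = 10
Since z > 0: ∂h/∂z = 1
∂L/∂z = ∂L/∂h · ∂h/∂z = -2 × 1 = -2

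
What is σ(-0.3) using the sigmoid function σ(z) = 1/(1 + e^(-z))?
0.4256

sigmoid(-0.3) = 1/(1 + e^(0.3)) = 1/(1 + 1.35) = 0.4256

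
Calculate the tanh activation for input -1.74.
-0.9402

tanh(-1.74) = (e^(-1.74) - e^(1.74))/(e^(-1.74) + e^(1.74)) = -0.9402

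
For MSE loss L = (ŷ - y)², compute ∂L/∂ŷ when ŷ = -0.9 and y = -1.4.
∂L/∂ŷ = 1.0

∂L/∂ŷ = 2(ŷ - y) = 2(-0.9 - -1.4) = 2(0.5) = 1.0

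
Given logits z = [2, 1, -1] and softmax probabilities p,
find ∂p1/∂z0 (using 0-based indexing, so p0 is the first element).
∂p1/∂z0 = -0.183

p = softmax(z) = [0.7054, 0.2595, 0.03512]
p1 = 0.2595, p0 = 0.7054

∂p1/∂z0 = -p1 × p0 = -0.2595 × 0.7054 = -0.183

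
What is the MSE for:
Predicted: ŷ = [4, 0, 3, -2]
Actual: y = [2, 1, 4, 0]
MSE = 2.5

MSE = (1/4)((4-2)² + (0-1)² + (3-4)² + (-2-0)²) = (1/4)(4 + 1 + 1 + 4) = 2.5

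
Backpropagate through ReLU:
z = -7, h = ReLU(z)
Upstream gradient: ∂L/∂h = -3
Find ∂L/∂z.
∂L/∂z = 0

h = ReLU(-7) = 0
Since z < 0: ∂h/∂z = 0
∂L/∂z = ∂L/∂h · ∂h/∂z = -3 × 0 = 0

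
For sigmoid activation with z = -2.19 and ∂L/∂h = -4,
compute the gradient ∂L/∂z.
∂L/∂z = -0.3621

σ(-2.19) = 0.1007
σ'(-2.19) = σ(-2.19)(1 - σ(-2.19)) = 0.1007 × 0.8993 = 0.09052
∂L/∂z = ∂L/∂h · σ'(z) = -4 × 0.09052 = -0.3621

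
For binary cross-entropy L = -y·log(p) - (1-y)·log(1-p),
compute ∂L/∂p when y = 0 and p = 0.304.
∂L/∂p = 1.437

∂L/∂p = -y/p + (1-y)/(1-p) = 0 + 1/0.696 = 1.437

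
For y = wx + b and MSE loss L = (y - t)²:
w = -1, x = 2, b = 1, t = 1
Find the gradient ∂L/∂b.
∂L/∂b = -4

y = wx + b = (-1)(2) + 1 = -1
∂L/∂y = 2(y - t) = 2(-1 - 1) = -4
∂y/∂b = 1
∂L/∂b = ∂L/∂y · ∂y/∂b = -4 × 1 = -4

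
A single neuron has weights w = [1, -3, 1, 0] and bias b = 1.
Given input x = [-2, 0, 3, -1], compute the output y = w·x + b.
y = 2

y = (1)(-2) + (-3)(0) + (1)(3) + (0)(-1) + 1 = 2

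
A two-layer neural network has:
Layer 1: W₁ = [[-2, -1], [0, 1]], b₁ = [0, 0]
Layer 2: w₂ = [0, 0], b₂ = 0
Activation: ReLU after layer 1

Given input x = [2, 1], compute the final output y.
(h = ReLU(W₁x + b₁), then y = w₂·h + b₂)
y = 0

Layer 1 pre-activation: z₁ = [-5, 1]
After ReLU: h = [0, 1]
Layer 2 output: y = 0×0 + 0×1 + 0 = 0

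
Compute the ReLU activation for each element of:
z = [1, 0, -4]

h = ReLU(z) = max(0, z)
h = [1, 0, 0]

ReLU applied element-wise: max(0,1)=1, max(0,0)=0, max(0,-4)=0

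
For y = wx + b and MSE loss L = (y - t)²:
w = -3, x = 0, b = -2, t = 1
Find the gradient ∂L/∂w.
∂L/∂w = 0

y = wx + b = (-3)(0) + -2 = -2
∂L/∂y = 2(y - t) = 2(-2 - 1) = -6
∂y/∂w = x = 0
∂L/∂w = ∂L/∂y · ∂y/∂w = -6 × 0 = 0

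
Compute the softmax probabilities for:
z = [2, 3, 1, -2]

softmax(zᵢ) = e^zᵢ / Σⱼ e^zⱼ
p = [0.2436, 0.6623, 0.0896, 0.0045]

exp(z) = [7.389, 20.09, 2.718, 0.1353]
Sum = 30.33
p = [0.2436, 0.6623, 0.0896, 0.0045]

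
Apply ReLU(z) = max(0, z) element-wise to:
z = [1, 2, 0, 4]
h = [1, 2, 0, 4]

ReLU applied element-wise: max(0,1)=1, max(0,2)=2, max(0,0)=0, max(0,4)=4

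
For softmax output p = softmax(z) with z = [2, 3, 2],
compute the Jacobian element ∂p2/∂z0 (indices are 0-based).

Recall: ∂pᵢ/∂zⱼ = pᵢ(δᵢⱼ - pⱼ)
∂p2/∂z0 = -0.04492

p = softmax(z) = [0.2119, 0.5761, 0.2119]
p2 = 0.2119, p0 = 0.2119

∂p2/∂z0 = -p2 × p0 = -0.2119 × 0.2119 = -0.04492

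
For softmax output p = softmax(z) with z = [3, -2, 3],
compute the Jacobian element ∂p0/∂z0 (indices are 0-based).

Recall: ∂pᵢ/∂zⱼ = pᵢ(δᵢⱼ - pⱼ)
∂p0/∂z0 = 0.25

p = softmax(z) = [0.4983, 0.003358, 0.4983]
p0 = 0.4983

∂p0/∂z0 = p0(1 - p0) = 0.4983 × (1 - 0.4983) = 0.25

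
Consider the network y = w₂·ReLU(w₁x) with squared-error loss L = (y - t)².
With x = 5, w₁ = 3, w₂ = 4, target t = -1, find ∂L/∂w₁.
∂L/∂w₁ = 2440

Forward pass:
z = w₁x = 3×5 = 15
h = ReLU(15) = 15
y = w₂h = 4×15 = 60

Backward pass:
∂L/∂y = 2(y - t) = 2(60 - -1) = 122
∂y/∂h = w₂ = 4
∂h/∂z = 1 (ReLU derivative)
∂z/∂w₁ = x = 5

∂L/∂w₁ = 122 × 4 × 1 × 5 = 2440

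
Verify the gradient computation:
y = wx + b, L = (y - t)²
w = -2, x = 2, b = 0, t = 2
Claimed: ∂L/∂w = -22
Incorrect

y = (-2)(2) + 0 = -4
∂L/∂y = 2(y - t) = 2(-4 - 2) = -12
∂y/∂w = x = 2
∂L/∂w = -12 × 2 = -24

Claimed value: -22
Incorrect: The correct gradient is -24.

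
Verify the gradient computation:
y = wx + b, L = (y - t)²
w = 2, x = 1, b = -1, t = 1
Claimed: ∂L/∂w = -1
Incorrect

y = (2)(1) + -1 = 1
∂L/∂y = 2(y - t) = 2(1 - 1) = 0
∂y/∂w = x = 1
∂L/∂w = 0 × 1 = 0

Claimed value: -1
Incorrect: The correct gradient is 0.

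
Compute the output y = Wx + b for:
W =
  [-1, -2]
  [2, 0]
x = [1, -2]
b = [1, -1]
y = [4, 1]

Wx = [-1×1 + -2×-2, 2×1 + 0×-2]
   = [3, 2]
y = Wx + b = [3 + 1, 2 + -1] = [4, 1]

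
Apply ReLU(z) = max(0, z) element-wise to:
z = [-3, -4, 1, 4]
h = [0, 0, 1, 4]

ReLU applied element-wise: max(0,-3)=0, max(0,-4)=0, max(0,1)=1, max(0,4)=4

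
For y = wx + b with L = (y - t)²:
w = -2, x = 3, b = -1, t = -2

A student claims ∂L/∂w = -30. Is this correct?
Correct

y = (-2)(3) + -1 = -7
∂L/∂y = 2(y - t) = 2(-7 - -2) = -10
∂y/∂w = x = 3
∂L/∂w = -10 × 3 = -30

Claimed value: -30
Correct: The correct gradient is -30.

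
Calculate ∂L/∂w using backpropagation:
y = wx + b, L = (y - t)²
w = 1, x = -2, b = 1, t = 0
∂L/∂w = 4

y = wx + b = (1)(-2) + 1 = -1
∂L/∂y = 2(y - t) = 2(-1 - 0) = -2
∂y/∂w = x = -2
∂L/∂w = ∂L/∂y · ∂y/∂w = -2 × -2 = 4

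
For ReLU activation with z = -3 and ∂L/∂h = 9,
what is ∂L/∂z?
∂L/∂z = 0

h = ReLU(-3) = 0
Since z < 0: ∂h/∂z = 0
∂L/∂z = ∂L/∂h · ∂h/∂z = 9 × 0 = 0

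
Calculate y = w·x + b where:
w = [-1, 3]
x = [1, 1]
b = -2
y = 0

y = (-1)(1) + (3)(1) + -2 = 0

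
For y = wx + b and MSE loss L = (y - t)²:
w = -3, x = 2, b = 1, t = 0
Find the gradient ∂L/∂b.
∂L/∂b = -10

y = wx + b = (-3)(2) + 1 = -5
∂L/∂y = 2(y - t) = 2(-5 - 0) = -10
∂y/∂b = 1
∂L/∂b = ∂L/∂y · ∂y/∂b = -10 × 1 = -10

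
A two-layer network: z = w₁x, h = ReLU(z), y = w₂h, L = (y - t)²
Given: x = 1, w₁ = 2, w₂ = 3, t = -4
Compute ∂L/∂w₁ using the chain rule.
∂L/∂w₁ = 60

Forward pass:
z = w₁x = 2×1 = 2
h = ReLU(2) = 2
y = w₂h = 3×2 = 6

Backward pass:
∂L/∂y = 2(y - t) = 2(6 - -4) = 20
∂y/∂h = w₂ = 3
∂h/∂z = 1 (ReLU derivative)
∂z/∂w₁ = x = 1

∂L/∂w₁ = 20 × 3 × 1 × 1 = 60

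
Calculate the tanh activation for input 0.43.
0.4053

tanh(0.43) = (e^(0.43) - e^(-0.43))/(e^(0.43) + e^(-0.43)) = 0.4053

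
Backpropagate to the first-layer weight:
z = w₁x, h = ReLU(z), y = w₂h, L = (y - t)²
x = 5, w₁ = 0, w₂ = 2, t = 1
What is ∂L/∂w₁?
∂L/∂w₁ = 0

Forward pass:
z = w₁x = 0×5 = 0
h = ReLU(0) = 0
y = w₂h = 2×0 = 0

Backward pass:
∂L/∂y = 2(y - t) = 2(0 - 1) = -2
∂y/∂h = w₂ = 2
∂h/∂z = 0 (ReLU derivative)
∂z/∂w₁ = x = 5

∂L/∂w₁ = -2 × 2 × 0 × 5 = 0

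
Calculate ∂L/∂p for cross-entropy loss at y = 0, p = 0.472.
∂L/∂p = 1.894

∂L/∂p = -y/p + (1-y)/(1-p) = 0 + 1/0.528 = 1.894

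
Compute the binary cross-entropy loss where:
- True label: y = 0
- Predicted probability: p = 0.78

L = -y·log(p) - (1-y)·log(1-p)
L = 1.514

L = -0·log(0.78) - 1·log(0.22) = -log(0.22) = 1.514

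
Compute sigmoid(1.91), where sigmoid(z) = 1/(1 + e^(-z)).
0.871

sigmoid(1.91) = 1/(1 + e^(-1.91)) = 1/(1 + 0.1481) = 0.871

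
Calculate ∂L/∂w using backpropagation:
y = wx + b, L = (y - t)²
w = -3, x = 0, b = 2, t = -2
∂L/∂w = 0

y = wx + b = (-3)(0) + 2 = 2
∂L/∂y = 2(y - t) = 2(2 - -2) = 8
∂y/∂w = x = 0
∂L/∂w = ∂L/∂y · ∂y/∂w = 8 × 0 = 0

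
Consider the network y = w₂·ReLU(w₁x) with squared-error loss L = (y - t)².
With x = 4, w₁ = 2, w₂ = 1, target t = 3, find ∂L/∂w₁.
∂L/∂w₁ = 40

Forward pass:
z = w₁x = 2×4 = 8
h = ReLU(8) = 8
y = w₂h = 1×8 = 8

Backward pass:
∂L/∂y = 2(y - t) = 2(8 - 3) = 10
∂y/∂h = w₂ = 1
∂h/∂z = 1 (ReLU derivative)
∂z/∂w₁ = x = 4

∂L/∂w₁ = 10 × 1 × 1 × 4 = 40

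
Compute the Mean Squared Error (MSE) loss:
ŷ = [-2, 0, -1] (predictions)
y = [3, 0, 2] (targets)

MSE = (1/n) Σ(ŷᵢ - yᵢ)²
MSE = 11.33

MSE = (1/3)((-2-3)² + (0-0)² + (-1-2)²) = (1/3)(25 + 0 + 9) = 11.33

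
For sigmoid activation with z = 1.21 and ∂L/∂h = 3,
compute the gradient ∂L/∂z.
∂L/∂z = 0.5308

σ(1.21) = 0.7703
σ'(1.21) = σ(1.21)(1 - σ(1.21)) = 0.7703 × 0.2297 = 0.1769
∂L/∂z = ∂L/∂h · σ'(z) = 3 × 0.1769 = 0.5308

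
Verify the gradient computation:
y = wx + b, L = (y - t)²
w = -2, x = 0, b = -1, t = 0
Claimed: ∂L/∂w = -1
Incorrect

y = (-2)(0) + -1 = -1
∂L/∂y = 2(y - t) = 2(-1 - 0) = -2
∂y/∂w = x = 0
∂L/∂w = -2 × 0 = 0

Claimed value: -1
Incorrect: The correct gradient is 0.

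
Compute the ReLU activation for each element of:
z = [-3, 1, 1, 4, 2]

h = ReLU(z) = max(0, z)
h = [0, 1, 1, 4, 2]

ReLU applied element-wise: max(0,-3)=0, max(0,1)=1, max(0,1)=1, max(0,4)=4, max(0,2)=2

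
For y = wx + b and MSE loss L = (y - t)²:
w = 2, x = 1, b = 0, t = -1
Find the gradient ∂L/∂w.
∂L/∂w = 6

y = wx + b = (2)(1) + 0 = 2
∂L/∂y = 2(y - t) = 2(2 - -1) = 6
∂y/∂w = x = 1
∂L/∂w = ∂L/∂y · ∂y/∂w = 6 × 1 = 6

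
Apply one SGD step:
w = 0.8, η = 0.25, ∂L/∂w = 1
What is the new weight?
w_new = 0.55

w_new = w - η·∂L/∂w = 0.8 - 0.25×(1) = 0.8 - (0.25) = 0.55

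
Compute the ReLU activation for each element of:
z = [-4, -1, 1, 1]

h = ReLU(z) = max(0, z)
h = [0, 0, 1, 1]

ReLU applied element-wise: max(0,-4)=0, max(0,-1)=0, max(0,1)=1, max(0,1)=1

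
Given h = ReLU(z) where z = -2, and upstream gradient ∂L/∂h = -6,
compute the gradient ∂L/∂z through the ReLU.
∂L/∂z = 0

h = ReLU(-2) = 0
Since z < 0: ∂h/∂z = 0
∂L/∂z = ∂L/∂h · ∂h/∂z = -6 × 0 = 0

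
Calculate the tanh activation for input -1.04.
-0.7779

tanh(-1.04) = (e^(-1.04) - e^(1.04))/(e^(-1.04) + e^(1.04)) = -0.7779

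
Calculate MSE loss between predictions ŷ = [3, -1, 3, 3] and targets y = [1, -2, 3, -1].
MSE = 5.25

MSE = (1/4)((3-1)² + (-1--2)² + (3-3)² + (3--1)²) = (1/4)(4 + 1 + 0 + 16) = 5.25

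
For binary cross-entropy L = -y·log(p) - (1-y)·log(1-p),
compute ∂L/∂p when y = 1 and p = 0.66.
∂L/∂p = -1.515

∂L/∂p = -y/p + (1-y)/(1-p) = -1/0.66 + 0 = -1.515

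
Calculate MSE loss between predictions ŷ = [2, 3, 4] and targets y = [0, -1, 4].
MSE = 6.667

MSE = (1/3)((2-0)² + (3--1)² + (4-4)²) = (1/3)(4 + 16 + 0) = 6.667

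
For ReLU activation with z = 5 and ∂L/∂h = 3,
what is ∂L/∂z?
∂L/∂z = 3

h = ReLU(5) = 5
Since z > 0: ∂h/∂z = 1
∂L/∂z = ∂L/∂h · ∂h/∂z = 3 × 1 = 3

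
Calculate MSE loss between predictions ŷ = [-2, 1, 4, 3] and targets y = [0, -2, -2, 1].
MSE = 13.25

MSE = (1/4)((-2-0)² + (1--2)² + (4--2)² + (3-1)²) = (1/4)(4 + 9 + 36 + 4) = 13.25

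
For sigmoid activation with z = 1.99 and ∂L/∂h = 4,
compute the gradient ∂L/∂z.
∂L/∂z = 0.4232

σ(1.99) = 0.8797
σ'(1.99) = σ(1.99)(1 - σ(1.99)) = 0.8797 × 0.1203 = 0.1058
∂L/∂z = ∂L/∂h · σ'(z) = 4 × 0.1058 = 0.4232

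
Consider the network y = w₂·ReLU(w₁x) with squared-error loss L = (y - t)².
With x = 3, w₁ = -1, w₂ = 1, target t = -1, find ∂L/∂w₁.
∂L/∂w₁ = 0

Forward pass:
z = w₁x = -1×3 = -3
h = ReLU(-3) = 0
y = w₂h = 1×0 = 0

Backward pass:
∂L/∂y = 2(y - t) = 2(0 - -1) = 2
∂y/∂h = w₂ = 1
∂h/∂z = 0 (ReLU derivative)
∂z/∂w₁ = x = 3

∂L/∂w₁ = 2 × 1 × 0 × 3 = 0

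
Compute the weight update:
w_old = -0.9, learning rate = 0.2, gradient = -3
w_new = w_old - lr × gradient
w_new = -0.3

w_new = w - η·∂L/∂w = -0.9 - 0.2×(-3) = -0.9 - (-0.6) = -0.3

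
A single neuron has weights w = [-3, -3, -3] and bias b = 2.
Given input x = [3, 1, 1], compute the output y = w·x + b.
y = -13

y = (-3)(3) + (-3)(1) + (-3)(1) + 2 = -13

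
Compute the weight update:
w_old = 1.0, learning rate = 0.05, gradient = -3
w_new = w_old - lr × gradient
w_new = 1.15

w_new = w - η·∂L/∂w = 1.0 - 0.05×(-3) = 1.0 - (-0.15) = 1.15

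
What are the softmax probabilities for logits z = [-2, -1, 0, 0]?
p = [0.0541, 0.147, 0.3995, 0.3995]

exp(z) = [0.1353, 0.3679, 1, 1]
Sum = 2.503
p = [0.0541, 0.147, 0.3995, 0.3995]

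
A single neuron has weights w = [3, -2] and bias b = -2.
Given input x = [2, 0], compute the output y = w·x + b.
y = 4

y = (3)(2) + (-2)(0) + -2 = 4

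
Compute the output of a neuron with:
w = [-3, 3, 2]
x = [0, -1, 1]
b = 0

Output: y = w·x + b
y = -1

y = (-3)(0) + (3)(-1) + (2)(1) + 0 = -1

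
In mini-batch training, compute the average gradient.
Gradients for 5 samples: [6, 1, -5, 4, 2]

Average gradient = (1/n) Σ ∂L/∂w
Average gradient = 1.6

Average = (1/5)(6 + 1 + -5 + 4 + 2) = 8/5 = 1.6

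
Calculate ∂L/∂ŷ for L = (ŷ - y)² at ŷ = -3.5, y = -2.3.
∂L/∂ŷ = -2.4

∂L/∂ŷ = 2(ŷ - y) = 2(-3.5 - -2.3) = 2(-1.2) = -2.4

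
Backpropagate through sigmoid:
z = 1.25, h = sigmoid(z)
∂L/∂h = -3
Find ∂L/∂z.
∂L/∂z = -0.5193

σ(1.25) = 0.7773
σ'(1.25) = σ(1.25)(1 - σ(1.25)) = 0.7773 × 0.2227 = 0.1731
∂L/∂z = ∂L/∂h · σ'(z) = -3 × 0.1731 = -0.5193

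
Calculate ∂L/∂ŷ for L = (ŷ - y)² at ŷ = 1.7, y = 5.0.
∂L/∂ŷ = -6.6

∂L/∂ŷ = 2(ŷ - y) = 2(1.7 - 5.0) = 2(-3.3) = -6.6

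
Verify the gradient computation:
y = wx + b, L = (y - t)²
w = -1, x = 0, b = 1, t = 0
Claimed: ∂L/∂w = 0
Correct

y = (-1)(0) + 1 = 1
∂L/∂y = 2(y - t) = 2(1 - 0) = 2
∂y/∂w = x = 0
∂L/∂w = 2 × 0 = 0

Claimed value: 0
Correct: The correct gradient is 0.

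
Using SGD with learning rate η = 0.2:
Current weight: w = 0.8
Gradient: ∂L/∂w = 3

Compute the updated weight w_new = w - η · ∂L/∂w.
w_new = 0.2

w_new = w - η·∂L/∂w = 0.8 - 0.2×(3) = 0.8 - (0.6) = 0.2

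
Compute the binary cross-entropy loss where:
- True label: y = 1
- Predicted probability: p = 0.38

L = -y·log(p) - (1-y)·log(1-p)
L = 0.9676

L = -1·log(0.38) - 0·log(0.62) = -log(0.38) = 0.9676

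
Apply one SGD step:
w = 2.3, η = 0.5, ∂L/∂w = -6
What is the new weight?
w_new = 5.3

w_new = w - η·∂L/∂w = 2.3 - 0.5×(-6) = 2.3 - (-3) = 5.3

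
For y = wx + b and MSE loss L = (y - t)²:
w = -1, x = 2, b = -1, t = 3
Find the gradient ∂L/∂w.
∂L/∂w = -24

y = wx + b = (-1)(2) + -1 = -3
∂L/∂y = 2(y - t) = 2(-3 - 3) = -12
∂y/∂w = x = 2
∂L/∂w = ∂L/∂y · ∂y/∂w = -12 × 2 = -24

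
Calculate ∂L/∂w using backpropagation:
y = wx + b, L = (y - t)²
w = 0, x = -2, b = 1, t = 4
∂L/∂w = 12

y = wx + b = (0)(-2) + 1 = 1
∂L/∂y = 2(y - t) = 2(1 - 4) = -6
∂y/∂w = x = -2
∂L/∂w = ∂L/∂y · ∂y/∂w = -6 × -2 = 12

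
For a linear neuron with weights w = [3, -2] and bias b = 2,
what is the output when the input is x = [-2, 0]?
y = -4

y = (3)(-2) + (-2)(0) + 2 = -4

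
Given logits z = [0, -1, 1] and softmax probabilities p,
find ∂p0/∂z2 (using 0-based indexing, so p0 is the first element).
∂p0/∂z2 = -0.1628

p = softmax(z) = [0.2447, 0.09003, 0.6652]
p0 = 0.2447, p2 = 0.6652

∂p0/∂z2 = -p0 × p2 = -0.2447 × 0.6652 = -0.1628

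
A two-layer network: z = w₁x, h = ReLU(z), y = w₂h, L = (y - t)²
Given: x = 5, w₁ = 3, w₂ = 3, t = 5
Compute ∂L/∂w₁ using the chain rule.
∂L/∂w₁ = 1200

Forward pass:
z = w₁x = 3×5 = 15
h = ReLU(15) = 15
y = w₂h = 3×15 = 45

Backward pass:
∂L/∂y = 2(y - t) = 2(45 - 5) = 80
∂y/∂h = w₂ = 3
∂h/∂z = 1 (ReLU derivative)
∂z/∂w₁ = x = 5

∂L/∂w₁ = 80 × 3 × 1 × 5 = 1200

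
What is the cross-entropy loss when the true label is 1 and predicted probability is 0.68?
L = 0.3857

L = -1·log(0.68) - 0·log(0.32) = -log(0.68) = 0.3857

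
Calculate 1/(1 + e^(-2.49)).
0.9234

sigmoid(2.49) = 1/(1 + e^(-2.49)) = 1/(1 + 0.08291) = 0.9234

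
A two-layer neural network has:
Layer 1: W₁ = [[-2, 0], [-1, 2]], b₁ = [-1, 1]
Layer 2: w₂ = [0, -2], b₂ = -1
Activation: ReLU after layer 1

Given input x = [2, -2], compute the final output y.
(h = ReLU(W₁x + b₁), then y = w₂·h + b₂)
y = -1

Layer 1 pre-activation: z₁ = [-5, -5]
After ReLU: h = [0, 0]
Layer 2 output: y = 0×0 + -2×0 + -1 = -1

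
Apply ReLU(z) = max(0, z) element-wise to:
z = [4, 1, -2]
h = [4, 1, 0]

ReLU applied element-wise: max(0,4)=4, max(0,1)=1, max(0,-2)=0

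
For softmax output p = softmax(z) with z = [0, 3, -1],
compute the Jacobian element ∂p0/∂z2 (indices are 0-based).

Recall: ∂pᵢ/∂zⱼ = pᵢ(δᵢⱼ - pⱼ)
∂p0/∂z2 = -0.0007993

p = softmax(z) = [0.04661, 0.9362, 0.01715]
p0 = 0.04661, p2 = 0.01715

∂p0/∂z2 = -p0 × p2 = -0.04661 × 0.01715 = -0.0007993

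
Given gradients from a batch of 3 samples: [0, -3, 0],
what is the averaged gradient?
Average gradient = -1

Average = (1/3)(0 + -3 + 0) = -3/3 = -1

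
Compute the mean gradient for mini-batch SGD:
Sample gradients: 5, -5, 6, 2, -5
Average gradient = 0.6

Average = (1/5)(5 + -5 + 6 + 2 + -5) = 3/5 = 0.6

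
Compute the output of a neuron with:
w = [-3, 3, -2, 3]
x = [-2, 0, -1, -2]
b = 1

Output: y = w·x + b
y = 3

y = (-3)(-2) + (3)(0) + (-2)(-1) + (3)(-2) + 1 = 3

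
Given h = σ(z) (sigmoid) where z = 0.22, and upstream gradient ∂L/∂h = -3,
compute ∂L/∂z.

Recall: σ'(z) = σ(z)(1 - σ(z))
∂L/∂z = -0.741

σ(0.22) = 0.5548
σ'(0.22) = σ(0.22)(1 - σ(0.22)) = 0.5548 × 0.4452 = 0.247
∂L/∂z = ∂L/∂h · σ'(z) = -3 × 0.247 = -0.741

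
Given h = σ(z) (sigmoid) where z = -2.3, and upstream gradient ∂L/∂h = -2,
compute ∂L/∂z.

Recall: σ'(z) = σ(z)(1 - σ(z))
∂L/∂z = -0.1656

σ(-2.3) = 0.09112
σ'(-2.3) = σ(-2.3)(1 - σ(-2.3)) = 0.09112 × 0.9089 = 0.08282
∂L/∂z = ∂L/∂h · σ'(z) = -2 × 0.08282 = -0.1656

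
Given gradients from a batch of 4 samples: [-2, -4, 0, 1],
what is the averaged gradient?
Average gradient = -1.25

Average = (1/4)(-2 + -4 + 0 + 1) = -5/4 = -1.25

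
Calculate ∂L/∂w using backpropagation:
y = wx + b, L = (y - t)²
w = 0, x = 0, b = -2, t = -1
∂L/∂w = 0

y = wx + b = (0)(0) + -2 = -2
∂L/∂y = 2(y - t) = 2(-2 - -1) = -2
∂y/∂w = x = 0
∂L/∂w = ∂L/∂y · ∂y/∂w = -2 × 0 = 0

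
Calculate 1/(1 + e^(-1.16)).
0.7613

sigmoid(1.16) = 1/(1 + e^(-1.16)) = 1/(1 + 0.3135) = 0.7613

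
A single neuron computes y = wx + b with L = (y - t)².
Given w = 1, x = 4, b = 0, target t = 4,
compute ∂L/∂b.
∂L/∂b = 0

y = wx + b = (1)(4) + 0 = 4
∂L/∂y = 2(y - t) = 2(4 - 4) = 0
∂y/∂b = 1
∂L/∂b = ∂L/∂y · ∂y/∂b = 0 × 1 = 0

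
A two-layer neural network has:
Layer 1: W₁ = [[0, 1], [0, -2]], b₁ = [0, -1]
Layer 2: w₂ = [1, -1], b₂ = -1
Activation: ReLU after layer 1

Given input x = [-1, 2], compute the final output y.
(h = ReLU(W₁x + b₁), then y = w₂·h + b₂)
y = 1

Layer 1 pre-activation: z₁ = [2, -5]
After ReLU: h = [2, 0]
Layer 2 output: y = 1×2 + -1×0 + -1 = 1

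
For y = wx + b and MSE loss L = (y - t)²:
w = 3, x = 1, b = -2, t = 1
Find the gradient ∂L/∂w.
∂L/∂w = 0

y = wx + b = (3)(1) + -2 = 1
∂L/∂y = 2(y - t) = 2(1 - 1) = 0
∂y/∂w = x = 1
∂L/∂w = ∂L/∂y · ∂y/∂w = 0 × 1 = 0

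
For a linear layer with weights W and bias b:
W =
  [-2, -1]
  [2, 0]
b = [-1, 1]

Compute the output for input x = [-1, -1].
y = [2, -1]

Wx = [-2×-1 + -1×-1, 2×-1 + 0×-1]
   = [3, -2]
y = Wx + b = [3 + -1, -2 + 1] = [2, -1]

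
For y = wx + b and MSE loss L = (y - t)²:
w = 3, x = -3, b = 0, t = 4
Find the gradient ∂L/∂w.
∂L/∂w = 78

y = wx + b = (3)(-3) + 0 = -9
∂L/∂y = 2(y - t) = 2(-9 - 4) = -26
∂y/∂w = x = -3
∂L/∂w = ∂L/∂y · ∂y/∂w = -26 × -3 = 78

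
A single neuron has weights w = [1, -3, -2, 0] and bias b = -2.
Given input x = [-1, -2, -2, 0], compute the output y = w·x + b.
y = 7

y = (1)(-1) + (-3)(-2) + (-2)(-2) + (0)(0) + -2 = 7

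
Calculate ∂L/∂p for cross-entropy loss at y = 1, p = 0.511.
∂L/∂p = -1.957

∂L/∂p = -y/p + (1-y)/(1-p) = -1/0.511 + 0 = -1.957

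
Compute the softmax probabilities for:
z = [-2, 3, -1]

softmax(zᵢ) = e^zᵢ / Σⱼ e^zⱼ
p = [0.0066, 0.9756, 0.0179]

exp(z) = [0.1353, 20.09, 0.3679]
Sum = 20.59
p = [0.0066, 0.9756, 0.0179]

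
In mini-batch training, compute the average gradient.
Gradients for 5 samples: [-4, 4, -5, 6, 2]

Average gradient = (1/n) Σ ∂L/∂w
Average gradient = 0.6

Average = (1/5)(-4 + 4 + -5 + 6 + 2) = 3/5 = 0.6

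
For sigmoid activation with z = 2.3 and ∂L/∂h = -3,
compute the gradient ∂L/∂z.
∂L/∂z = -0.2485

σ(2.3) = 0.9089
σ'(2.3) = σ(2.3)(1 - σ(2.3)) = 0.9089 × 0.09112 = 0.08282
∂L/∂z = ∂L/∂h · σ'(z) = -3 × 0.08282 = -0.2485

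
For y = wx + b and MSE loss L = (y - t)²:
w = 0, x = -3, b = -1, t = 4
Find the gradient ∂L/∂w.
∂L/∂w = 30

y = wx + b = (0)(-3) + -1 = -1
∂L/∂y = 2(y - t) = 2(-1 - 4) = -10
∂y/∂w = x = -3
∂L/∂w = ∂L/∂y · ∂y/∂w = -10 × -3 = 30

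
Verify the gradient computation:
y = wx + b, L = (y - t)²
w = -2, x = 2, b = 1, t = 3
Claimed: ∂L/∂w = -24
Correct

y = (-2)(2) + 1 = -3
∂L/∂y = 2(y - t) = 2(-3 - 3) = -12
∂y/∂w = x = 2
∂L/∂w = -12 × 2 = -24

Claimed value: -24
Correct: The correct gradient is -24.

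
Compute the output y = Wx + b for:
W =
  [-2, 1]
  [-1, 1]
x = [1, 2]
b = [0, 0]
y = [0, 1]

Wx = [-2×1 + 1×2, -1×1 + 1×2]
   = [0, 1]
y = Wx + b = [0 + 0, 1 + 0] = [0, 1]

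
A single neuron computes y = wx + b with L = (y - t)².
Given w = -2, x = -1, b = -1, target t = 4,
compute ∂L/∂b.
∂L/∂b = -6

y = wx + b = (-2)(-1) + -1 = 1
∂L/∂y = 2(y - t) = 2(1 - 4) = -6
∂y/∂b = 1
∂L/∂b = ∂L/∂y · ∂y/∂b = -6 × 1 = -6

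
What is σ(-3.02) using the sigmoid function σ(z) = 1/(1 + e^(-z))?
0.04653

sigmoid(-3.02) = 1/(1 + e^(3.02)) = 1/(1 + 20.49) = 0.04653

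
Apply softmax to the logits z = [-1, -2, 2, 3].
p = [0.0131, 0.0048, 0.2641, 0.7179]

exp(z) = [0.3679, 0.1353, 7.389, 20.09]
Sum = 27.98
p = [0.0131, 0.0048, 0.2641, 0.7179]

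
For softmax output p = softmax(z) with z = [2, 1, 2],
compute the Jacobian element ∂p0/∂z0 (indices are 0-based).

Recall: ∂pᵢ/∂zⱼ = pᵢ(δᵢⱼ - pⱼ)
∂p0/∂z0 = 0.244

p = softmax(z) = [0.4223, 0.1554, 0.4223]
p0 = 0.4223

∂p0/∂z0 = p0(1 - p0) = 0.4223 × (1 - 0.4223) = 0.244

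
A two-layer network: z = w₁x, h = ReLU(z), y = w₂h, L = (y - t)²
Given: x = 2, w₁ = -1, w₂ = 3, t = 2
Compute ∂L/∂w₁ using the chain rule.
∂L/∂w₁ = 0

Forward pass:
z = w₁x = -1×2 = -2
h = ReLU(-2) = 0
y = w₂h = 3×0 = 0

Backward pass:
∂L/∂y = 2(y - t) = 2(0 - 2) = -4
∂y/∂h = w₂ = 3
∂h/∂z = 0 (ReLU derivative)
∂z/∂w₁ = x = 2

∂L/∂w₁ = -4 × 3 × 0 × 2 = 0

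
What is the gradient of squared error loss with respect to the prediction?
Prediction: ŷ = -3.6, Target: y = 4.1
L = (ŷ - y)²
∂L/∂ŷ = -15.4

∂L/∂ŷ = 2(ŷ - y) = 2(-3.6 - 4.1) = 2(-7.7) = -15.4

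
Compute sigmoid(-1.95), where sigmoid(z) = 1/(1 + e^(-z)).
0.1246

sigmoid(-1.95) = 1/(1 + e^(1.95)) = 1/(1 + 7.029) = 0.1246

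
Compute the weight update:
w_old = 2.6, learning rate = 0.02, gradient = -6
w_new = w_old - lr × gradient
w_new = 2.72

w_new = w - η·∂L/∂w = 2.6 - 0.02×(-6) = 2.6 - (-0.12) = 2.72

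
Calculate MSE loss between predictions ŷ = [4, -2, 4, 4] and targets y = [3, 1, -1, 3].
MSE = 9

MSE = (1/4)((4-3)² + (-2-1)² + (4--1)² + (4-3)²) = (1/4)(1 + 9 + 25 + 1) = 9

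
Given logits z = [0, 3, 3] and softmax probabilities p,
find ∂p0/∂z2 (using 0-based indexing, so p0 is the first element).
∂p0/∂z2 = -0.01185

p = softmax(z) = [0.02429, 0.4879, 0.4879]
p0 = 0.02429, p2 = 0.4879

∂p0/∂z2 = -p0 × p2 = -0.02429 × 0.4879 = -0.01185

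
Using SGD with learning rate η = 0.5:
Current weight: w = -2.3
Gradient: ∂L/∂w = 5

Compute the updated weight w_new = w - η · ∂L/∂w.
w_new = -4.8

w_new = w - η·∂L/∂w = -2.3 - 0.5×(5) = -2.3 - (2.5) = -4.8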